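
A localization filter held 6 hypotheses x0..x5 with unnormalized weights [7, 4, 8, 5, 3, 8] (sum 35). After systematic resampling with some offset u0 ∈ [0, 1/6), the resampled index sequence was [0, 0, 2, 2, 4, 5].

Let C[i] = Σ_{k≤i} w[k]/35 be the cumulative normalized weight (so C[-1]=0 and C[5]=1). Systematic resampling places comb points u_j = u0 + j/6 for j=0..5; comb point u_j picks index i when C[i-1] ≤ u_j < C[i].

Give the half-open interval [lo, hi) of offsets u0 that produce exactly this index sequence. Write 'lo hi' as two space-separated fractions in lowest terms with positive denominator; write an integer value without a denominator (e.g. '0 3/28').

2/105 1/30

C = [1/5, 11/35, 19/35, 24/35, 27/35, 1]
j=0 picked index 0: u0 ∈ [0, 1/5)
j=1 picked index 0: u0 ∈ [-1/6, 1/30)
j=2 picked index 2: u0 ∈ [-2/105, 22/105)
j=3 picked index 2: u0 ∈ [-13/70, 3/70)
j=4 picked index 4: u0 ∈ [2/105, 11/105)
j=5 picked index 5: u0 ∈ [-13/210, 1/6)
intersection: [2/105, 1/30)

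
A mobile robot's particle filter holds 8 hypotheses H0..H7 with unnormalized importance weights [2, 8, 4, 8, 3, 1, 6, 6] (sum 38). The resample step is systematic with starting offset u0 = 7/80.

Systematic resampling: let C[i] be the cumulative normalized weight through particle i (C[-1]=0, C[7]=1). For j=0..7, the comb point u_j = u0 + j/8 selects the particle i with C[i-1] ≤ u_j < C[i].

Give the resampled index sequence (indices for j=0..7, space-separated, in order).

1 1 2 3 4 6 6 7

C = [1/19, 5/19, 7/19, 11/19, 25/38, 13/19, 16/19, 1]
j=0: u_0=7/80 ∈ [1/19, 5/19) → index 1
j=1: u_1=17/80 ∈ [1/19, 5/19) → index 1
j=2: u_2=27/80 ∈ [5/19, 7/19) → index 2
j=3: u_3=37/80 ∈ [7/19, 11/19) → index 3
j=4: u_4=47/80 ∈ [11/19, 25/38) → index 4
j=5: u_5=57/80 ∈ [13/19, 16/19) → index 6
j=6: u_6=67/80 ∈ [13/19, 16/19) → index 6
j=7: u_7=77/80 ∈ [16/19, 1) → index 7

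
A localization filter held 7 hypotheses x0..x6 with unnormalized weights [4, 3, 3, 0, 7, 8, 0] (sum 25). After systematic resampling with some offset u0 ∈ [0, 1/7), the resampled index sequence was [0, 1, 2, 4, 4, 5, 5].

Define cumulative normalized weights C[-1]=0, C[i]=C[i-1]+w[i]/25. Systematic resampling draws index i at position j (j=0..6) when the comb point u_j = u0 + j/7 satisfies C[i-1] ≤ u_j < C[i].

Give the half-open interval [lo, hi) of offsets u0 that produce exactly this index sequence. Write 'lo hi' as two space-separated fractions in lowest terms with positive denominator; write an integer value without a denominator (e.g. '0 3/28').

3/175 19/175

C = [4/25, 7/25, 2/5, 2/5, 17/25, 1, 1]
j=0 picked index 0: u0 ∈ [0, 4/25)
j=1 picked index 1: u0 ∈ [3/175, 24/175)
j=2 picked index 2: u0 ∈ [-1/175, 4/35)
j=3 picked index 4: u0 ∈ [-1/35, 44/175)
j=4 picked index 4: u0 ∈ [-6/35, 19/175)
j=5 picked index 5: u0 ∈ [-6/175, 2/7)
j=6 picked index 5: u0 ∈ [-31/175, 1/7)
intersection: [3/175, 19/175)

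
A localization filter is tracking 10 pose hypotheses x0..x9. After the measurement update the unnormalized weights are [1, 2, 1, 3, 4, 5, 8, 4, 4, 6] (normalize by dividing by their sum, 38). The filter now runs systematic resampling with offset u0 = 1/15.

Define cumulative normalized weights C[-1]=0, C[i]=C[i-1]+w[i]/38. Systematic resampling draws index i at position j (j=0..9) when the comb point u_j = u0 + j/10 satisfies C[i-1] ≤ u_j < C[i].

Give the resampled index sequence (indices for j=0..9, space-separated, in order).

1 3 4 5 6 6 7 8 9 9

C = [1/38, 3/38, 2/19, 7/38, 11/38, 8/19, 12/19, 14/19, 16/19, 1]
j=0: u_0=1/15 ∈ [1/38, 3/38) → index 1
j=1: u_1=1/6 ∈ [2/19, 7/38) → index 3
j=2: u_2=4/15 ∈ [7/38, 11/38) → index 4
j=3: u_3=11/30 ∈ [11/38, 8/19) → index 5
j=4: u_4=7/15 ∈ [8/19, 12/19) → index 6
j=5: u_5=17/30 ∈ [8/19, 12/19) → index 6
j=6: u_6=2/3 ∈ [12/19, 14/19) → index 7
j=7: u_7=23/30 ∈ [14/19, 16/19) → index 8
j=8: u_8=13/15 ∈ [16/19, 1) → index 9
j=9: u_9=29/30 ∈ [16/19, 1) → index 9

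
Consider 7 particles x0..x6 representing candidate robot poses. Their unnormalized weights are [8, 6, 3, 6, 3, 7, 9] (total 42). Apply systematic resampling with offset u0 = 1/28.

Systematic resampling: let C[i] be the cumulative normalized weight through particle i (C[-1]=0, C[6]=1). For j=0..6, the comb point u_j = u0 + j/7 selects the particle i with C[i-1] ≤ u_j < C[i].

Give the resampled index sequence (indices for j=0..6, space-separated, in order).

C = [4/21, 1/3, 17/42, 23/42, 13/21, 11/14, 1]
j=0: u_0=1/28 ∈ [0, 4/21) → index 0
j=1: u_1=5/28 ∈ [0, 4/21) → index 0
j=2: u_2=9/28 ∈ [4/21, 1/3) → index 1
j=3: u_3=13/28 ∈ [17/42, 23/42) → index 3
j=4: u_4=17/28 ∈ [23/42, 13/21) → index 4
j=5: u_5=3/4 ∈ [13/21, 11/14) → index 5
j=6: u_6=25/28 ∈ [11/14, 1) → index 6

0 0 1 3 4 5 6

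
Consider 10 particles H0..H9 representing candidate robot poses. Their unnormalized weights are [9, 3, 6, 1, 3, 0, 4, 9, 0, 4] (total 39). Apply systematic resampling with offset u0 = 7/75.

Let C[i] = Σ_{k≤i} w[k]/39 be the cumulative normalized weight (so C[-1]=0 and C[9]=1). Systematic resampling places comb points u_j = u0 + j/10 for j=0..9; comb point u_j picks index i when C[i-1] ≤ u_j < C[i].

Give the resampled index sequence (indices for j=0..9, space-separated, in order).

0 0 1 2 4 6 7 7 7 9

C = [3/13, 4/13, 6/13, 19/39, 22/39, 22/39, 2/3, 35/39, 35/39, 1]
j=0: u_0=7/75 ∈ [0, 3/13) → index 0
j=1: u_1=29/150 ∈ [0, 3/13) → index 0
j=2: u_2=22/75 ∈ [3/13, 4/13) → index 1
j=3: u_3=59/150 ∈ [4/13, 6/13) → index 2
j=4: u_4=37/75 ∈ [19/39, 22/39) → index 4
j=5: u_5=89/150 ∈ [22/39, 2/3) → index 6
j=6: u_6=52/75 ∈ [2/3, 35/39) → index 7
j=7: u_7=119/150 ∈ [2/3, 35/39) → index 7
j=8: u_8=67/75 ∈ [2/3, 35/39) → index 7
j=9: u_9=149/150 ∈ [35/39, 1) → index 9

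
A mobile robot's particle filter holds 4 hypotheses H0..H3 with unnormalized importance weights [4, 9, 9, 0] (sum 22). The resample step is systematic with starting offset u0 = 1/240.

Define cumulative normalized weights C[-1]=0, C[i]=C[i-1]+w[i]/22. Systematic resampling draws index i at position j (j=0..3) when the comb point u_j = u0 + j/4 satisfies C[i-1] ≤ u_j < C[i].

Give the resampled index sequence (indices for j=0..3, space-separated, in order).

C = [2/11, 13/22, 1, 1]
j=0: u_0=1/240 ∈ [0, 2/11) → index 0
j=1: u_1=61/240 ∈ [2/11, 13/22) → index 1
j=2: u_2=121/240 ∈ [2/11, 13/22) → index 1
j=3: u_3=181/240 ∈ [13/22, 1) → index 2

0 1 1 2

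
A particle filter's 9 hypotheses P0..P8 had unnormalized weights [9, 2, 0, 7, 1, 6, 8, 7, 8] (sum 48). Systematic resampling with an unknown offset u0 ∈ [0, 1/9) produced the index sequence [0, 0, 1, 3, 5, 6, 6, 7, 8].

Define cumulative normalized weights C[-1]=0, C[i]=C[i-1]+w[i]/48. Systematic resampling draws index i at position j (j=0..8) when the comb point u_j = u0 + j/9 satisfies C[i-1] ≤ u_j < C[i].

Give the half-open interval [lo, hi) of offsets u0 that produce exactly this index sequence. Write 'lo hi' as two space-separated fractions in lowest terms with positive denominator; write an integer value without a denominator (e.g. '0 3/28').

0 1/144

C = [3/16, 11/48, 11/48, 3/8, 19/48, 25/48, 11/16, 5/6, 1]
j=0 picked index 0: u0 ∈ [0, 3/16)
j=1 picked index 0: u0 ∈ [-1/9, 11/144)
j=2 picked index 1: u0 ∈ [-5/144, 1/144)
j=3 picked index 3: u0 ∈ [-5/48, 1/24)
j=4 picked index 5: u0 ∈ [-7/144, 11/144)
j=5 picked index 6: u0 ∈ [-5/144, 19/144)
j=6 picked index 6: u0 ∈ [-7/48, 1/48)
j=7 picked index 7: u0 ∈ [-13/144, 1/18)
j=8 picked index 8: u0 ∈ [-1/18, 1/9)
intersection: [0, 1/144)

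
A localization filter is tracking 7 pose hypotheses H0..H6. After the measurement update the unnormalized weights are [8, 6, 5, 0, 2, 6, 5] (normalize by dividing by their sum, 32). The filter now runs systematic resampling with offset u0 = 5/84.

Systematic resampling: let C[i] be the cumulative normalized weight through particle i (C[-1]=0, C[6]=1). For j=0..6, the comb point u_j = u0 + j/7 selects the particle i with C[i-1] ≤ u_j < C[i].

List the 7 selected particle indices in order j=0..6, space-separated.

0 0 1 2 4 5 6

C = [1/4, 7/16, 19/32, 19/32, 21/32, 27/32, 1]
j=0: u_0=5/84 ∈ [0, 1/4) → index 0
j=1: u_1=17/84 ∈ [0, 1/4) → index 0
j=2: u_2=29/84 ∈ [1/4, 7/16) → index 1
j=3: u_3=41/84 ∈ [7/16, 19/32) → index 2
j=4: u_4=53/84 ∈ [19/32, 21/32) → index 4
j=5: u_5=65/84 ∈ [21/32, 27/32) → index 5
j=6: u_6=11/12 ∈ [27/32, 1) → index 6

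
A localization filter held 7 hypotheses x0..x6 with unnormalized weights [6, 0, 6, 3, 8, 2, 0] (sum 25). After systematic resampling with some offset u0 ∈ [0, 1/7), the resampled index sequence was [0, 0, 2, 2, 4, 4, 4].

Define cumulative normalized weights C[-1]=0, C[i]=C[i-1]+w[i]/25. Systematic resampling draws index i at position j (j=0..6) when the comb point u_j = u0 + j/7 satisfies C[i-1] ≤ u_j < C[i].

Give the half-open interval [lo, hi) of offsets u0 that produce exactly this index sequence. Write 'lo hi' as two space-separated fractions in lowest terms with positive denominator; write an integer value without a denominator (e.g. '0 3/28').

C = [6/25, 6/25, 12/25, 3/5, 23/25, 1, 1]
j=0 picked index 0: u0 ∈ [0, 6/25)
j=1 picked index 0: u0 ∈ [-1/7, 17/175)
j=2 picked index 2: u0 ∈ [-8/175, 34/175)
j=3 picked index 2: u0 ∈ [-33/175, 9/175)
j=4 picked index 4: u0 ∈ [1/35, 61/175)
j=5 picked index 4: u0 ∈ [-4/35, 36/175)
j=6 picked index 4: u0 ∈ [-9/35, 11/175)
intersection: [1/35, 9/175)

1/35 9/175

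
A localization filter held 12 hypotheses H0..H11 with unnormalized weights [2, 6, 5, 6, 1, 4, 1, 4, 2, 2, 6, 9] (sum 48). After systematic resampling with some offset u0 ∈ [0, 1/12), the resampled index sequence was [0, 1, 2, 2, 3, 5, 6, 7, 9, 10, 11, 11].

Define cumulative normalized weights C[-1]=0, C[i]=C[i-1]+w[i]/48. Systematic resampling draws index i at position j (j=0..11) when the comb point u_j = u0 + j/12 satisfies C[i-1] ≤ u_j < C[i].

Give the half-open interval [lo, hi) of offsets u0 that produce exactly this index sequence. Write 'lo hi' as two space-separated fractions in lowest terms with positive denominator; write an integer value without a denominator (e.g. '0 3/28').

0 1/48

C = [1/24, 1/6, 13/48, 19/48, 5/12, 1/2, 25/48, 29/48, 31/48, 11/16, 13/16, 1]
j=0 picked index 0: u0 ∈ [0, 1/24)
j=1 picked index 1: u0 ∈ [-1/24, 1/12)
j=2 picked index 2: u0 ∈ [0, 5/48)
j=3 picked index 2: u0 ∈ [-1/12, 1/48)
j=4 picked index 3: u0 ∈ [-1/16, 1/16)
j=5 picked index 5: u0 ∈ [0, 1/12)
j=6 picked index 6: u0 ∈ [0, 1/48)
j=7 picked index 7: u0 ∈ [-1/16, 1/48)
j=8 picked index 9: u0 ∈ [-1/48, 1/48)
j=9 picked index 10: u0 ∈ [-1/16, 1/16)
j=10 picked index 11: u0 ∈ [-1/48, 1/6)
j=11 picked index 11: u0 ∈ [-5/48, 1/12)
intersection: [0, 1/48)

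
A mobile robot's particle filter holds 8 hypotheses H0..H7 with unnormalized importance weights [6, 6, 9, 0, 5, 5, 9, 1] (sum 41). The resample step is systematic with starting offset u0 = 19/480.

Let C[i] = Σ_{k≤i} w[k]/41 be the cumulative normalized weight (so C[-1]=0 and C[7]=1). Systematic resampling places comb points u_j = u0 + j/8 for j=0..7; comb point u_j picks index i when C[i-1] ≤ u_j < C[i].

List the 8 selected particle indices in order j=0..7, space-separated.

0 1 1 2 4 5 6 6

C = [6/41, 12/41, 21/41, 21/41, 26/41, 31/41, 40/41, 1]
j=0: u_0=19/480 ∈ [0, 6/41) → index 0
j=1: u_1=79/480 ∈ [6/41, 12/41) → index 1
j=2: u_2=139/480 ∈ [6/41, 12/41) → index 1
j=3: u_3=199/480 ∈ [12/41, 21/41) → index 2
j=4: u_4=259/480 ∈ [21/41, 26/41) → index 4
j=5: u_5=319/480 ∈ [26/41, 31/41) → index 5
j=6: u_6=379/480 ∈ [31/41, 40/41) → index 6
j=7: u_7=439/480 ∈ [31/41, 40/41) → index 6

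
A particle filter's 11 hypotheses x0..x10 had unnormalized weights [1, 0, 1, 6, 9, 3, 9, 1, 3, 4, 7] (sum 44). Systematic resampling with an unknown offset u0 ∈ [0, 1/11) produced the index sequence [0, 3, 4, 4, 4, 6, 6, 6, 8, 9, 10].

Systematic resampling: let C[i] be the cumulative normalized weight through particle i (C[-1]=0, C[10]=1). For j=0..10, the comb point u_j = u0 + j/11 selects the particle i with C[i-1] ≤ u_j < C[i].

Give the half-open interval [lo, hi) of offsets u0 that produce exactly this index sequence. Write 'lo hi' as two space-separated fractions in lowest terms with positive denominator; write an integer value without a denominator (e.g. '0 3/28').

0 1/44

C = [1/44, 1/44, 1/22, 2/11, 17/44, 5/11, 29/44, 15/22, 3/4, 37/44, 1]
j=0 picked index 0: u0 ∈ [0, 1/44)
j=1 picked index 3: u0 ∈ [-1/22, 1/11)
j=2 picked index 4: u0 ∈ [0, 9/44)
j=3 picked index 4: u0 ∈ [-1/11, 5/44)
j=4 picked index 4: u0 ∈ [-2/11, 1/44)
j=5 picked index 6: u0 ∈ [0, 9/44)
j=6 picked index 6: u0 ∈ [-1/11, 5/44)
j=7 picked index 6: u0 ∈ [-2/11, 1/44)
j=8 picked index 8: u0 ∈ [-1/22, 1/44)
j=9 picked index 9: u0 ∈ [-3/44, 1/44)
j=10 picked index 10: u0 ∈ [-3/44, 1/11)
intersection: [0, 1/44)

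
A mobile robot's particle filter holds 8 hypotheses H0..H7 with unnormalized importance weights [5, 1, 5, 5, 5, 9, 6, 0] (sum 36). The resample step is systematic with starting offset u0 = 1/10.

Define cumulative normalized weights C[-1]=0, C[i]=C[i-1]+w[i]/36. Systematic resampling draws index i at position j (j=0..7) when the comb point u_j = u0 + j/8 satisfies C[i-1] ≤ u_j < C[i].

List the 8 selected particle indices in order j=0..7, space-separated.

C = [5/36, 1/6, 11/36, 4/9, 7/12, 5/6, 1, 1]
j=0: u_0=1/10 ∈ [0, 5/36) → index 0
j=1: u_1=9/40 ∈ [1/6, 11/36) → index 2
j=2: u_2=7/20 ∈ [11/36, 4/9) → index 3
j=3: u_3=19/40 ∈ [4/9, 7/12) → index 4
j=4: u_4=3/5 ∈ [7/12, 5/6) → index 5
j=5: u_5=29/40 ∈ [7/12, 5/6) → index 5
j=6: u_6=17/20 ∈ [5/6, 1) → index 6
j=7: u_7=39/40 ∈ [5/6, 1) → index 6

0 2 3 4 5 5 6 6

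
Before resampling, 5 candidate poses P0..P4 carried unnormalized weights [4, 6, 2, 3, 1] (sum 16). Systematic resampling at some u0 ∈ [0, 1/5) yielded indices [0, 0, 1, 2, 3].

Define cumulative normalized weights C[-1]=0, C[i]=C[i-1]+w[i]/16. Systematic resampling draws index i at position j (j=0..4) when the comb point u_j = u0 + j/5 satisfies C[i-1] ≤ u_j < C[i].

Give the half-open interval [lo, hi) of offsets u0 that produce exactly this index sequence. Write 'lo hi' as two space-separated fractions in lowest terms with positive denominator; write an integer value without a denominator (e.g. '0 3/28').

1/40 1/20

C = [1/4, 5/8, 3/4, 15/16, 1]
j=0 picked index 0: u0 ∈ [0, 1/4)
j=1 picked index 0: u0 ∈ [-1/5, 1/20)
j=2 picked index 1: u0 ∈ [-3/20, 9/40)
j=3 picked index 2: u0 ∈ [1/40, 3/20)
j=4 picked index 3: u0 ∈ [-1/20, 11/80)
intersection: [1/40, 1/20)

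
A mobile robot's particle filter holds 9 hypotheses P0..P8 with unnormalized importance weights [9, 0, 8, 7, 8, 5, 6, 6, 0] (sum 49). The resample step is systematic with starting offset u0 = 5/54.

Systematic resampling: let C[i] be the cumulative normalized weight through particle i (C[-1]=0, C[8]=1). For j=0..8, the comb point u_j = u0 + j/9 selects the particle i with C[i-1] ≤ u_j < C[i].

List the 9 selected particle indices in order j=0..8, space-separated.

0 2 2 3 4 4 6 6 7

C = [9/49, 9/49, 17/49, 24/49, 32/49, 37/49, 43/49, 1, 1]
j=0: u_0=5/54 ∈ [0, 9/49) → index 0
j=1: u_1=11/54 ∈ [9/49, 17/49) → index 2
j=2: u_2=17/54 ∈ [9/49, 17/49) → index 2
j=3: u_3=23/54 ∈ [17/49, 24/49) → index 3
j=4: u_4=29/54 ∈ [24/49, 32/49) → index 4
j=5: u_5=35/54 ∈ [24/49, 32/49) → index 4
j=6: u_6=41/54 ∈ [37/49, 43/49) → index 6
j=7: u_7=47/54 ∈ [37/49, 43/49) → index 6
j=8: u_8=53/54 ∈ [43/49, 1) → index 7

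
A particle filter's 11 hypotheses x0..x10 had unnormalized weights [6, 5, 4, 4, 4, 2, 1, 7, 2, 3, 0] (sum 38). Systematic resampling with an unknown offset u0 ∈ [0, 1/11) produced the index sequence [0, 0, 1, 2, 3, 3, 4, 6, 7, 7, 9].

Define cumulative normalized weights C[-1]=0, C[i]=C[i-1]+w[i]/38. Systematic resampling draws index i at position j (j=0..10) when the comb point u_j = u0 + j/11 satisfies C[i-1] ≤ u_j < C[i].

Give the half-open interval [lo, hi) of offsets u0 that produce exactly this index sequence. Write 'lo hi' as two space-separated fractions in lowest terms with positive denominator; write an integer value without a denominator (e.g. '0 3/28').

C = [3/19, 11/38, 15/38, 1/2, 23/38, 25/38, 13/19, 33/38, 35/38, 1, 1]
j=0 picked index 0: u0 ∈ [0, 3/19)
j=1 picked index 0: u0 ∈ [-1/11, 14/209)
j=2 picked index 1: u0 ∈ [-5/209, 45/418)
j=3 picked index 2: u0 ∈ [7/418, 51/418)
j=4 picked index 3: u0 ∈ [13/418, 3/22)
j=5 picked index 3: u0 ∈ [-25/418, 1/22)
j=6 picked index 4: u0 ∈ [-1/22, 25/418)
j=7 picked index 6: u0 ∈ [9/418, 10/209)
j=8 picked index 7: u0 ∈ [-9/209, 59/418)
j=9 picked index 7: u0 ∈ [-28/209, 21/418)
j=10 picked index 9: u0 ∈ [5/418, 1/11)
intersection: [13/418, 1/22)

13/418 1/22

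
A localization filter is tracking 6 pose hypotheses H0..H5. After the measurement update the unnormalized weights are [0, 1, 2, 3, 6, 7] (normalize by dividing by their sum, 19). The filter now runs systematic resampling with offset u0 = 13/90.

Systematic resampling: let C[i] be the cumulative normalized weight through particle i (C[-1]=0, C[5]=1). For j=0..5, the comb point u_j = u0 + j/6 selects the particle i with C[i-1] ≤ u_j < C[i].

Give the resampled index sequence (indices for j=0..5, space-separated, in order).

C = [0, 1/19, 3/19, 6/19, 12/19, 1]
j=0: u_0=13/90 ∈ [1/19, 3/19) → index 2
j=1: u_1=14/45 ∈ [3/19, 6/19) → index 3
j=2: u_2=43/90 ∈ [6/19, 12/19) → index 4
j=3: u_3=29/45 ∈ [12/19, 1) → index 5
j=4: u_4=73/90 ∈ [12/19, 1) → index 5
j=5: u_5=44/45 ∈ [12/19, 1) → index 5

2 3 4 5 5 5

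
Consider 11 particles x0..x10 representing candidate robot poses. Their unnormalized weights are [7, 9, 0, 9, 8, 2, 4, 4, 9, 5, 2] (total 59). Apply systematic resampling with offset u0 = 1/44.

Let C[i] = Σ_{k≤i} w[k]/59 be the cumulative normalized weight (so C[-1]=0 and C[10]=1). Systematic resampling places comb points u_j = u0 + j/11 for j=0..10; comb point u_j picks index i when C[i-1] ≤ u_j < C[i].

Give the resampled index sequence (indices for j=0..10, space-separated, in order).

C = [7/59, 16/59, 16/59, 25/59, 33/59, 35/59, 39/59, 43/59, 52/59, 57/59, 1]
j=0: u_0=1/44 ∈ [0, 7/59) → index 0
j=1: u_1=5/44 ∈ [0, 7/59) → index 0
j=2: u_2=9/44 ∈ [7/59, 16/59) → index 1
j=3: u_3=13/44 ∈ [16/59, 25/59) → index 3
j=4: u_4=17/44 ∈ [16/59, 25/59) → index 3
j=5: u_5=21/44 ∈ [25/59, 33/59) → index 4
j=6: u_6=25/44 ∈ [33/59, 35/59) → index 5
j=7: u_7=29/44 ∈ [35/59, 39/59) → index 6
j=8: u_8=3/4 ∈ [43/59, 52/59) → index 8
j=9: u_9=37/44 ∈ [43/59, 52/59) → index 8
j=10: u_10=41/44 ∈ [52/59, 57/59) → index 9

0 0 1 3 3 4 5 6 8 8 9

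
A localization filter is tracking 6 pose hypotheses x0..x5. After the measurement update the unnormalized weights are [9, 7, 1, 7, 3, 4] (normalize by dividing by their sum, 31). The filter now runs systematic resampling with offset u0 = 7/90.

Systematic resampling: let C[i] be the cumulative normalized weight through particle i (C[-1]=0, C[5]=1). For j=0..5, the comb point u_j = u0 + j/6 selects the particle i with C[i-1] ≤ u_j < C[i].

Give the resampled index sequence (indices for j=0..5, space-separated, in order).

C = [9/31, 16/31, 17/31, 24/31, 27/31, 1]
j=0: u_0=7/90 ∈ [0, 9/31) → index 0
j=1: u_1=11/45 ∈ [0, 9/31) → index 0
j=2: u_2=37/90 ∈ [9/31, 16/31) → index 1
j=3: u_3=26/45 ∈ [17/31, 24/31) → index 3
j=4: u_4=67/90 ∈ [17/31, 24/31) → index 3
j=5: u_5=41/45 ∈ [27/31, 1) → index 5

0 0 1 3 3 5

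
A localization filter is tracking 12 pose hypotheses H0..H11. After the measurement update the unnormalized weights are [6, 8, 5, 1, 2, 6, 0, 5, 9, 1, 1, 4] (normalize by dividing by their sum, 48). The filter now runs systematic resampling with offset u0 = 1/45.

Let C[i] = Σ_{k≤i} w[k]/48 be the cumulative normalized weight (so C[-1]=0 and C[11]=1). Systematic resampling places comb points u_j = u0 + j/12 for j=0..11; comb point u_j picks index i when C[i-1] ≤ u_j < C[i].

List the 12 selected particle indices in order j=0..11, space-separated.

0 0 1 1 2 4 5 7 8 8 8 11

C = [1/8, 7/24, 19/48, 5/12, 11/24, 7/12, 7/12, 11/16, 7/8, 43/48, 11/12, 1]
j=0: u_0=1/45 ∈ [0, 1/8) → index 0
j=1: u_1=19/180 ∈ [0, 1/8) → index 0
j=2: u_2=17/90 ∈ [1/8, 7/24) → index 1
j=3: u_3=49/180 ∈ [1/8, 7/24) → index 1
j=4: u_4=16/45 ∈ [7/24, 19/48) → index 2
j=5: u_5=79/180 ∈ [5/12, 11/24) → index 4
j=6: u_6=47/90 ∈ [11/24, 7/12) → index 5
j=7: u_7=109/180 ∈ [7/12, 11/16) → index 7
j=8: u_8=31/45 ∈ [11/16, 7/8) → index 8
j=9: u_9=139/180 ∈ [11/16, 7/8) → index 8
j=10: u_10=77/90 ∈ [11/16, 7/8) → index 8
j=11: u_11=169/180 ∈ [11/12, 1) → index 11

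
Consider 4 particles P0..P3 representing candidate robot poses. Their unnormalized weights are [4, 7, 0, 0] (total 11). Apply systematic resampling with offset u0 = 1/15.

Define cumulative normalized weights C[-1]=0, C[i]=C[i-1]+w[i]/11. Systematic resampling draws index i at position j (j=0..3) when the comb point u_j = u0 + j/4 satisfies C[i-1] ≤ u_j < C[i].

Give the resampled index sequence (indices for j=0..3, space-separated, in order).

0 0 1 1

C = [4/11, 1, 1, 1]
j=0: u_0=1/15 ∈ [0, 4/11) → index 0
j=1: u_1=19/60 ∈ [0, 4/11) → index 0
j=2: u_2=17/30 ∈ [4/11, 1) → index 1
j=3: u_3=49/60 ∈ [4/11, 1) → index 1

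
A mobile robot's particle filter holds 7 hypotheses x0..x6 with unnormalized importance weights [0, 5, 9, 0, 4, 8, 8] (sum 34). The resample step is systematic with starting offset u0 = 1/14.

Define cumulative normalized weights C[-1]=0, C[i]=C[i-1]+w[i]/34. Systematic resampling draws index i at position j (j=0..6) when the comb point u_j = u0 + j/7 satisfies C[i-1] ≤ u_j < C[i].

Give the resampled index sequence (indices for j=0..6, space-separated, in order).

1 2 2 4 5 6 6

C = [0, 5/34, 7/17, 7/17, 9/17, 13/17, 1]
j=0: u_0=1/14 ∈ [0, 5/34) → index 1
j=1: u_1=3/14 ∈ [5/34, 7/17) → index 2
j=2: u_2=5/14 ∈ [5/34, 7/17) → index 2
j=3: u_3=1/2 ∈ [7/17, 9/17) → index 4
j=4: u_4=9/14 ∈ [9/17, 13/17) → index 5
j=5: u_5=11/14 ∈ [13/17, 1) → index 6
j=6: u_6=13/14 ∈ [13/17, 1) → index 6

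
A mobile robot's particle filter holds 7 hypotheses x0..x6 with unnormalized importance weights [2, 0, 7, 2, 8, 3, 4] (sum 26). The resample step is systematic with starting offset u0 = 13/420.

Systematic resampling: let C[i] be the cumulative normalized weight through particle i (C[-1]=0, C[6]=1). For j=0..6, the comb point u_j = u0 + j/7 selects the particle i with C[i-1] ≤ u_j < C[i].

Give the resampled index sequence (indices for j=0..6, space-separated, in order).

0 2 2 4 4 5 6

C = [1/13, 1/13, 9/26, 11/26, 19/26, 11/13, 1]
j=0: u_0=13/420 ∈ [0, 1/13) → index 0
j=1: u_1=73/420 ∈ [1/13, 9/26) → index 2
j=2: u_2=19/60 ∈ [1/13, 9/26) → index 2
j=3: u_3=193/420 ∈ [11/26, 19/26) → index 4
j=4: u_4=253/420 ∈ [11/26, 19/26) → index 4
j=5: u_5=313/420 ∈ [19/26, 11/13) → index 5
j=6: u_6=373/420 ∈ [11/13, 1) → index 6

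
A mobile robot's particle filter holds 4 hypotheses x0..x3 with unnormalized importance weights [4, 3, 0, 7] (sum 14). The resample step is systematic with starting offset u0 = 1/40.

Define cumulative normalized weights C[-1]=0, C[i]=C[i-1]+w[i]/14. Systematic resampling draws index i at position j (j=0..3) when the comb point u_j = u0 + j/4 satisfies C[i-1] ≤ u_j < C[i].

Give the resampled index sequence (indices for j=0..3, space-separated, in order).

C = [2/7, 1/2, 1/2, 1]
j=0: u_0=1/40 ∈ [0, 2/7) → index 0
j=1: u_1=11/40 ∈ [0, 2/7) → index 0
j=2: u_2=21/40 ∈ [1/2, 1) → index 3
j=3: u_3=31/40 ∈ [1/2, 1) → index 3

0 0 3 3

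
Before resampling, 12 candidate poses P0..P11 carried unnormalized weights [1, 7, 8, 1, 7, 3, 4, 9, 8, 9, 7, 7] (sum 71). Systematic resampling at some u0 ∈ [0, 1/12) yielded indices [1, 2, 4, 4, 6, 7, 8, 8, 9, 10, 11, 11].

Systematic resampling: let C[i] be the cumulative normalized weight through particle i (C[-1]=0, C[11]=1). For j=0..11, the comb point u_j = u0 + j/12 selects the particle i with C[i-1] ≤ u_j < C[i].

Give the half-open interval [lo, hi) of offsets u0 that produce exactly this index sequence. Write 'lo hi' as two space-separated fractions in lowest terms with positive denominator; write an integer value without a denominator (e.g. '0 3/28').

C = [1/71, 8/71, 16/71, 17/71, 24/71, 27/71, 31/71, 40/71, 48/71, 57/71, 64/71, 1]
j=0 picked index 1: u0 ∈ [1/71, 8/71)
j=1 picked index 2: u0 ∈ [25/852, 121/852)
j=2 picked index 4: u0 ∈ [31/426, 73/426)
j=3 picked index 4: u0 ∈ [-3/284, 25/284)
j=4 picked index 6: u0 ∈ [10/213, 22/213)
j=5 picked index 7: u0 ∈ [17/852, 125/852)
j=6 picked index 8: u0 ∈ [9/142, 25/142)
j=7 picked index 8: u0 ∈ [-17/852, 79/852)
j=8 picked index 9: u0 ∈ [2/213, 29/213)
j=9 picked index 10: u0 ∈ [15/284, 43/284)
j=10 picked index 11: u0 ∈ [29/426, 1/6)
j=11 picked index 11: u0 ∈ [-13/852, 1/12)
intersection: [31/426, 1/12)

31/426 1/12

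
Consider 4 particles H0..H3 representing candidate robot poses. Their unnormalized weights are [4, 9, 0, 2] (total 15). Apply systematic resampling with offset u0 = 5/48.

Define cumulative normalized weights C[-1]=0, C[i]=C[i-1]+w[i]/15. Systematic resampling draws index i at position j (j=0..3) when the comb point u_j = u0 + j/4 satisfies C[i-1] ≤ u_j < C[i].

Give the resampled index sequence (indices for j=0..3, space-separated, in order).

C = [4/15, 13/15, 13/15, 1]
j=0: u_0=5/48 ∈ [0, 4/15) → index 0
j=1: u_1=17/48 ∈ [4/15, 13/15) → index 1
j=2: u_2=29/48 ∈ [4/15, 13/15) → index 1
j=3: u_3=41/48 ∈ [4/15, 13/15) → index 1

0 1 1 1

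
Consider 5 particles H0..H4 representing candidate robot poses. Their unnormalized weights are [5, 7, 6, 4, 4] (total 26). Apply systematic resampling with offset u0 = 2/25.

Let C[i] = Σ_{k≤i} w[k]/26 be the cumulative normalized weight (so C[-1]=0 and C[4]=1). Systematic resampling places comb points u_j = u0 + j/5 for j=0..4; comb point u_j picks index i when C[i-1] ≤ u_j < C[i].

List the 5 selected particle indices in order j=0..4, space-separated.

C = [5/26, 6/13, 9/13, 11/13, 1]
j=0: u_0=2/25 ∈ [0, 5/26) → index 0
j=1: u_1=7/25 ∈ [5/26, 6/13) → index 1
j=2: u_2=12/25 ∈ [6/13, 9/13) → index 2
j=3: u_3=17/25 ∈ [6/13, 9/13) → index 2
j=4: u_4=22/25 ∈ [11/13, 1) → index 4

0 1 2 2 4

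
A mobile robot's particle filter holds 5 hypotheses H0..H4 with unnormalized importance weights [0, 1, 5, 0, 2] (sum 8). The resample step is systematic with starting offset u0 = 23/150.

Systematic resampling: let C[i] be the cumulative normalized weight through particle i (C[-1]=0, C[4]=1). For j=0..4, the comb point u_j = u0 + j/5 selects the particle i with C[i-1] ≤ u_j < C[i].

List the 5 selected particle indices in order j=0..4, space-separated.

2 2 2 4 4

C = [0, 1/8, 3/4, 3/4, 1]
j=0: u_0=23/150 ∈ [1/8, 3/4) → index 2
j=1: u_1=53/150 ∈ [1/8, 3/4) → index 2
j=2: u_2=83/150 ∈ [1/8, 3/4) → index 2
j=3: u_3=113/150 ∈ [3/4, 1) → index 4
j=4: u_4=143/150 ∈ [3/4, 1) → index 4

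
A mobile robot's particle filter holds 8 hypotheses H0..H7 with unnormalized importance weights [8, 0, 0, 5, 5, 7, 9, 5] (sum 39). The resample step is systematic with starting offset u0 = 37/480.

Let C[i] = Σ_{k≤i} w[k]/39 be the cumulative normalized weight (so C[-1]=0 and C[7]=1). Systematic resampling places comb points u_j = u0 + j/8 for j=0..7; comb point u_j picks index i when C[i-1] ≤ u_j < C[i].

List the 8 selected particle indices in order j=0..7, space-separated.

0 0 3 4 5 6 6 7

C = [8/39, 8/39, 8/39, 1/3, 6/13, 25/39, 34/39, 1]
j=0: u_0=37/480 ∈ [0, 8/39) → index 0
j=1: u_1=97/480 ∈ [0, 8/39) → index 0
j=2: u_2=157/480 ∈ [8/39, 1/3) → index 3
j=3: u_3=217/480 ∈ [1/3, 6/13) → index 4
j=4: u_4=277/480 ∈ [6/13, 25/39) → index 5
j=5: u_5=337/480 ∈ [25/39, 34/39) → index 6
j=6: u_6=397/480 ∈ [25/39, 34/39) → index 6
j=7: u_7=457/480 ∈ [34/39, 1) → index 7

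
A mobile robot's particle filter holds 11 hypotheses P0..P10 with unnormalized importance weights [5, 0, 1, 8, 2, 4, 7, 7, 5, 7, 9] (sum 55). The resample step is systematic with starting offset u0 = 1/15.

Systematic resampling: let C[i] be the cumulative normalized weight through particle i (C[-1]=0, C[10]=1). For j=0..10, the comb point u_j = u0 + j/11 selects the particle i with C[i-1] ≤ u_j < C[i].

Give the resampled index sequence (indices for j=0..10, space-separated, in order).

C = [1/11, 1/11, 6/55, 14/55, 16/55, 4/11, 27/55, 34/55, 39/55, 46/55, 1]
j=0: u_0=1/15 ∈ [0, 1/11) → index 0
j=1: u_1=26/165 ∈ [6/55, 14/55) → index 3
j=2: u_2=41/165 ∈ [6/55, 14/55) → index 3
j=3: u_3=56/165 ∈ [16/55, 4/11) → index 5
j=4: u_4=71/165 ∈ [4/11, 27/55) → index 6
j=5: u_5=86/165 ∈ [27/55, 34/55) → index 7
j=6: u_6=101/165 ∈ [27/55, 34/55) → index 7
j=7: u_7=116/165 ∈ [34/55, 39/55) → index 8
j=8: u_8=131/165 ∈ [39/55, 46/55) → index 9
j=9: u_9=146/165 ∈ [46/55, 1) → index 10
j=10: u_10=161/165 ∈ [46/55, 1) → index 10

0 3 3 5 6 7 7 8 9 10 10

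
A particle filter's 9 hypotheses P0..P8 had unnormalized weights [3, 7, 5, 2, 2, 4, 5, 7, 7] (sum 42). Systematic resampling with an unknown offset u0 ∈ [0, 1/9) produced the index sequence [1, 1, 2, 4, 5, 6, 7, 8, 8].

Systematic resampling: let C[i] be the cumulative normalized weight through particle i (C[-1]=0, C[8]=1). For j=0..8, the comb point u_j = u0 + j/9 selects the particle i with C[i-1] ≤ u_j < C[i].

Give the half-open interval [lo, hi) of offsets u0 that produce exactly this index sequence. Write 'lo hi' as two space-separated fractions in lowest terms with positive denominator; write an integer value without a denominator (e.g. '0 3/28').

1/14 13/126

C = [1/14, 5/21, 5/14, 17/42, 19/42, 23/42, 2/3, 5/6, 1]
j=0 picked index 1: u0 ∈ [1/14, 5/21)
j=1 picked index 1: u0 ∈ [-5/126, 8/63)
j=2 picked index 2: u0 ∈ [1/63, 17/126)
j=3 picked index 4: u0 ∈ [1/14, 5/42)
j=4 picked index 5: u0 ∈ [1/126, 13/126)
j=5 picked index 6: u0 ∈ [-1/126, 1/9)
j=6 picked index 7: u0 ∈ [0, 1/6)
j=7 picked index 8: u0 ∈ [1/18, 2/9)
j=8 picked index 8: u0 ∈ [-1/18, 1/9)
intersection: [1/14, 13/126)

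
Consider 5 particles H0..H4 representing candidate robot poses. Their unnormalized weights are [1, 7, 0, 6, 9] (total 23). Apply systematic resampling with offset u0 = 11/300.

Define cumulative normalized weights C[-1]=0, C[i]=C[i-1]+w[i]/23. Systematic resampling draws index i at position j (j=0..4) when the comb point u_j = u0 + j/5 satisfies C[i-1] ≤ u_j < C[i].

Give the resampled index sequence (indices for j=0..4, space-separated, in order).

0 1 3 4 4

C = [1/23, 8/23, 8/23, 14/23, 1]
j=0: u_0=11/300 ∈ [0, 1/23) → index 0
j=1: u_1=71/300 ∈ [1/23, 8/23) → index 1
j=2: u_2=131/300 ∈ [8/23, 14/23) → index 3
j=3: u_3=191/300 ∈ [14/23, 1) → index 4
j=4: u_4=251/300 ∈ [14/23, 1) → index 4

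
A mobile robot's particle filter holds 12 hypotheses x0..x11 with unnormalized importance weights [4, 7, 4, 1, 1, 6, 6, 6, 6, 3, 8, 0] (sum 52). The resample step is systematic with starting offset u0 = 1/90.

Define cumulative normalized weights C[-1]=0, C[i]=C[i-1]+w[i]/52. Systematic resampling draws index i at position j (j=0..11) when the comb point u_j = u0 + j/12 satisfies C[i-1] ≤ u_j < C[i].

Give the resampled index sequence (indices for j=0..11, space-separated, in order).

0 1 1 2 5 5 6 7 8 8 9 10

C = [1/13, 11/52, 15/52, 4/13, 17/52, 23/52, 29/52, 35/52, 41/52, 11/13, 1, 1]
j=0: u_0=1/90 ∈ [0, 1/13) → index 0
j=1: u_1=17/180 ∈ [1/13, 11/52) → index 1
j=2: u_2=8/45 ∈ [1/13, 11/52) → index 1
j=3: u_3=47/180 ∈ [11/52, 15/52) → index 2
j=4: u_4=31/90 ∈ [17/52, 23/52) → index 5
j=5: u_5=77/180 ∈ [17/52, 23/52) → index 5
j=6: u_6=23/45 ∈ [23/52, 29/52) → index 6
j=7: u_7=107/180 ∈ [29/52, 35/52) → index 7
j=8: u_8=61/90 ∈ [35/52, 41/52) → index 8
j=9: u_9=137/180 ∈ [35/52, 41/52) → index 8
j=10: u_10=38/45 ∈ [41/52, 11/13) → index 9
j=11: u_11=167/180 ∈ [11/13, 1) → index 10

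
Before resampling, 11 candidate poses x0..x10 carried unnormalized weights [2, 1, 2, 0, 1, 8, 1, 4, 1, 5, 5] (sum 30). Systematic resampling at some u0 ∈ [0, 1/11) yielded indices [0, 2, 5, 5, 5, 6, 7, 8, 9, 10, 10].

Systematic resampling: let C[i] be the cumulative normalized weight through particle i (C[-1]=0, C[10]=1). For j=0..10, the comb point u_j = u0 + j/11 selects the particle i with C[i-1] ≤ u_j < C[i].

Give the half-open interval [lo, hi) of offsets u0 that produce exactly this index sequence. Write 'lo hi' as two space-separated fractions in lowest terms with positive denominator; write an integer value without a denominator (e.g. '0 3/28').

C = [1/15, 1/10, 1/6, 1/6, 1/5, 7/15, 1/2, 19/30, 2/3, 5/6, 1]
j=0 picked index 0: u0 ∈ [0, 1/15)
j=1 picked index 2: u0 ∈ [1/110, 5/66)
j=2 picked index 5: u0 ∈ [1/55, 47/165)
j=3 picked index 5: u0 ∈ [-4/55, 32/165)
j=4 picked index 5: u0 ∈ [-9/55, 17/165)
j=5 picked index 6: u0 ∈ [2/165, 1/22)
j=6 picked index 7: u0 ∈ [-1/22, 29/330)
j=7 picked index 8: u0 ∈ [-1/330, 1/33)
j=8 picked index 9: u0 ∈ [-2/33, 7/66)
j=9 picked index 10: u0 ∈ [1/66, 2/11)
j=10 picked index 10: u0 ∈ [-5/66, 1/11)
intersection: [1/55, 1/33)

1/55 1/33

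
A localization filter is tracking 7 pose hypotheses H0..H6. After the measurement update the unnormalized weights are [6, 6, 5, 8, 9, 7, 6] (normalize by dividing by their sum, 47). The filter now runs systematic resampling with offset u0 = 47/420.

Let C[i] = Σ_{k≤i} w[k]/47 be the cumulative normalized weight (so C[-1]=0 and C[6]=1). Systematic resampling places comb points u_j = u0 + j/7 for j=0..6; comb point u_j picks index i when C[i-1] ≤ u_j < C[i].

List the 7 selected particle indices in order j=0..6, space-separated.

0 1 3 4 4 5 6

C = [6/47, 12/47, 17/47, 25/47, 34/47, 41/47, 1]
j=0: u_0=47/420 ∈ [0, 6/47) → index 0
j=1: u_1=107/420 ∈ [6/47, 12/47) → index 1
j=2: u_2=167/420 ∈ [17/47, 25/47) → index 3
j=3: u_3=227/420 ∈ [25/47, 34/47) → index 4
j=4: u_4=41/60 ∈ [25/47, 34/47) → index 4
j=5: u_5=347/420 ∈ [34/47, 41/47) → index 5
j=6: u_6=407/420 ∈ [41/47, 1) → index 6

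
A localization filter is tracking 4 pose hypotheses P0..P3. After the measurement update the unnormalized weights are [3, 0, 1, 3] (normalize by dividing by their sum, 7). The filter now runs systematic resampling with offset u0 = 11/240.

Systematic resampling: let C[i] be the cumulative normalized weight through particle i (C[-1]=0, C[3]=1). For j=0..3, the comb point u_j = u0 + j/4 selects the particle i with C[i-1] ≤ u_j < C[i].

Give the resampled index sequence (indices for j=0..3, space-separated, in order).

C = [3/7, 3/7, 4/7, 1]
j=0: u_0=11/240 ∈ [0, 3/7) → index 0
j=1: u_1=71/240 ∈ [0, 3/7) → index 0
j=2: u_2=131/240 ∈ [3/7, 4/7) → index 2
j=3: u_3=191/240 ∈ [4/7, 1) → index 3

0 0 2 3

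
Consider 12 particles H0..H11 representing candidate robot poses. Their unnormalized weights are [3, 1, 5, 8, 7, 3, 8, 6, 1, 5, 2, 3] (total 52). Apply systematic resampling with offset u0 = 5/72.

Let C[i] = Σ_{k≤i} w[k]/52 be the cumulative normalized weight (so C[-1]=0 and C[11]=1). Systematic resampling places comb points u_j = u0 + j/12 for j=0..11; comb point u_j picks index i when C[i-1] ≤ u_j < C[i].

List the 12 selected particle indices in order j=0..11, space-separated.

1 2 3 3 4 5 6 6 7 9 9 11

C = [3/52, 1/13, 9/52, 17/52, 6/13, 27/52, 35/52, 41/52, 21/26, 47/52, 49/52, 1]
j=0: u_0=5/72 ∈ [3/52, 1/13) → index 1
j=1: u_1=11/72 ∈ [1/13, 9/52) → index 2
j=2: u_2=17/72 ∈ [9/52, 17/52) → index 3
j=3: u_3=23/72 ∈ [9/52, 17/52) → index 3
j=4: u_4=29/72 ∈ [17/52, 6/13) → index 4
j=5: u_5=35/72 ∈ [6/13, 27/52) → index 5
j=6: u_6=41/72 ∈ [27/52, 35/52) → index 6
j=7: u_7=47/72 ∈ [27/52, 35/52) → index 6
j=8: u_8=53/72 ∈ [35/52, 41/52) → index 7
j=9: u_9=59/72 ∈ [21/26, 47/52) → index 9
j=10: u_10=65/72 ∈ [21/26, 47/52) → index 9
j=11: u_11=71/72 ∈ [49/52, 1) → index 11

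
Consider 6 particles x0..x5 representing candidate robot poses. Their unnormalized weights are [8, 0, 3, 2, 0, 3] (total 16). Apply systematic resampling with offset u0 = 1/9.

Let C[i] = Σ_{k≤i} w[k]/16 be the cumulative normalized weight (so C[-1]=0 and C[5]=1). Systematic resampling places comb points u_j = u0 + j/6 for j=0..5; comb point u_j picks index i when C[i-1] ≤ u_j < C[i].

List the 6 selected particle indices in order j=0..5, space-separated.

C = [1/2, 1/2, 11/16, 13/16, 13/16, 1]
j=0: u_0=1/9 ∈ [0, 1/2) → index 0
j=1: u_1=5/18 ∈ [0, 1/2) → index 0
j=2: u_2=4/9 ∈ [0, 1/2) → index 0
j=3: u_3=11/18 ∈ [1/2, 11/16) → index 2
j=4: u_4=7/9 ∈ [11/16, 13/16) → index 3
j=5: u_5=17/18 ∈ [13/16, 1) → index 5

0 0 0 2 3 5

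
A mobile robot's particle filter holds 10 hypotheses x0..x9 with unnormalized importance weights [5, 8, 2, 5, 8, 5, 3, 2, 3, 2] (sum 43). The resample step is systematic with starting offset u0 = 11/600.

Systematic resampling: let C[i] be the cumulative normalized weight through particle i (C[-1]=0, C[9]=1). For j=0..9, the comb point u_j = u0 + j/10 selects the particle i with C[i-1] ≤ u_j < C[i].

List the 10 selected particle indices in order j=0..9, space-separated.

C = [5/43, 13/43, 15/43, 20/43, 28/43, 33/43, 36/43, 38/43, 41/43, 1]
j=0: u_0=11/600 ∈ [0, 5/43) → index 0
j=1: u_1=71/600 ∈ [5/43, 13/43) → index 1
j=2: u_2=131/600 ∈ [5/43, 13/43) → index 1
j=3: u_3=191/600 ∈ [13/43, 15/43) → index 2
j=4: u_4=251/600 ∈ [15/43, 20/43) → index 3
j=5: u_5=311/600 ∈ [20/43, 28/43) → index 4
j=6: u_6=371/600 ∈ [20/43, 28/43) → index 4
j=7: u_7=431/600 ∈ [28/43, 33/43) → index 5
j=8: u_8=491/600 ∈ [33/43, 36/43) → index 6
j=9: u_9=551/600 ∈ [38/43, 41/43) → index 8

0 1 1 2 3 4 4 5 6 8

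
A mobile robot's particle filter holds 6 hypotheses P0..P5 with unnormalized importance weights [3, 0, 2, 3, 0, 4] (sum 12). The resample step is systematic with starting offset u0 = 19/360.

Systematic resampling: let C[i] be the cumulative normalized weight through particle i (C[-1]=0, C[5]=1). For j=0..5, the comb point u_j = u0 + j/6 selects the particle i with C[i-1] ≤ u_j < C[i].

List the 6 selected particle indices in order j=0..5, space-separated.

0 0 2 3 5 5

C = [1/4, 1/4, 5/12, 2/3, 2/3, 1]
j=0: u_0=19/360 ∈ [0, 1/4) → index 0
j=1: u_1=79/360 ∈ [0, 1/4) → index 0
j=2: u_2=139/360 ∈ [1/4, 5/12) → index 2
j=3: u_3=199/360 ∈ [5/12, 2/3) → index 3
j=4: u_4=259/360 ∈ [2/3, 1) → index 5
j=5: u_5=319/360 ∈ [2/3, 1) → index 5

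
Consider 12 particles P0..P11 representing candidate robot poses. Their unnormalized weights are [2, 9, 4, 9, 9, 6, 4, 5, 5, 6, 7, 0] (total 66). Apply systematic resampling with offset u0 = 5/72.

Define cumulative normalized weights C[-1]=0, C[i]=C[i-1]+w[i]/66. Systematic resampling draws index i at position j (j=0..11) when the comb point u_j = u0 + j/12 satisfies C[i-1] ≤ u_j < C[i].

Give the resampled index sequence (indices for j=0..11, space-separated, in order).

1 1 3 3 4 4 5 7 8 9 10 10

C = [1/33, 1/6, 5/22, 4/11, 1/2, 13/22, 43/66, 8/11, 53/66, 59/66, 1, 1]
j=0: u_0=5/72 ∈ [1/33, 1/6) → index 1
j=1: u_1=11/72 ∈ [1/33, 1/6) → index 1
j=2: u_2=17/72 ∈ [5/22, 4/11) → index 3
j=3: u_3=23/72 ∈ [5/22, 4/11) → index 3
j=4: u_4=29/72 ∈ [4/11, 1/2) → index 4
j=5: u_5=35/72 ∈ [4/11, 1/2) → index 4
j=6: u_6=41/72 ∈ [1/2, 13/22) → index 5
j=7: u_7=47/72 ∈ [43/66, 8/11) → index 7
j=8: u_8=53/72 ∈ [8/11, 53/66) → index 8
j=9: u_9=59/72 ∈ [53/66, 59/66) → index 9
j=10: u_10=65/72 ∈ [59/66, 1) → index 10
j=11: u_11=71/72 ∈ [59/66, 1) → index 10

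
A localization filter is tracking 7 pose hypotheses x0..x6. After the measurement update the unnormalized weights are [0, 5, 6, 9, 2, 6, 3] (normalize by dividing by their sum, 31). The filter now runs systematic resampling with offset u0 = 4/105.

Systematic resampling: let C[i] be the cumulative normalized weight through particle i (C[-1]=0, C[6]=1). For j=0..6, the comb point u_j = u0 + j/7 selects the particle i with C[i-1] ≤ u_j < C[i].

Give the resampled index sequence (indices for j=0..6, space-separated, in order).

1 2 2 3 3 5 5

C = [0, 5/31, 11/31, 20/31, 22/31, 28/31, 1]
j=0: u_0=4/105 ∈ [0, 5/31) → index 1
j=1: u_1=19/105 ∈ [5/31, 11/31) → index 2
j=2: u_2=34/105 ∈ [5/31, 11/31) → index 2
j=3: u_3=7/15 ∈ [11/31, 20/31) → index 3
j=4: u_4=64/105 ∈ [11/31, 20/31) → index 3
j=5: u_5=79/105 ∈ [22/31, 28/31) → index 5
j=6: u_6=94/105 ∈ [22/31, 28/31) → index 5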